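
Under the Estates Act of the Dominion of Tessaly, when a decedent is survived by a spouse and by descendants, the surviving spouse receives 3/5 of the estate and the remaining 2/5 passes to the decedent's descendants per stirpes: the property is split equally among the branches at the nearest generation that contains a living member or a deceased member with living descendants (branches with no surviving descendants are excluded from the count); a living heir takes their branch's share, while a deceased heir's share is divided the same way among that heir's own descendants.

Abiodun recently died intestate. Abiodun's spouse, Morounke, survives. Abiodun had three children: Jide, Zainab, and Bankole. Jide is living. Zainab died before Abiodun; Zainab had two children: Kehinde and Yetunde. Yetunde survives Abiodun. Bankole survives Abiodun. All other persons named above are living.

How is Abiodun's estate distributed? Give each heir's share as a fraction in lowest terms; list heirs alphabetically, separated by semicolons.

Bankole 2/15; Jide 2/15; Kehinde 1/15; Morounke 3/5; Yetunde 1/15

Morounke, as surviving spouse, takes 3/5.
The remaining 2/5 passes to Abiodun's descendants per stirpes.
The 2/5 is divided into 3 equal shares of 2/15 among Jide, Zainab, Bankole.
Jide is living and takes 2/15.
Zainab predeceased; the 2/15 allotted to Zainab's branch passes to Zainab's issue by representation.
The 2/15 is divided into 2 equal shares of 1/15 among Kehinde, Yetunde.
Kehinde is living and takes 1/15.
Yetunde is living and takes 1/15.
Bankole is living and takes 2/15.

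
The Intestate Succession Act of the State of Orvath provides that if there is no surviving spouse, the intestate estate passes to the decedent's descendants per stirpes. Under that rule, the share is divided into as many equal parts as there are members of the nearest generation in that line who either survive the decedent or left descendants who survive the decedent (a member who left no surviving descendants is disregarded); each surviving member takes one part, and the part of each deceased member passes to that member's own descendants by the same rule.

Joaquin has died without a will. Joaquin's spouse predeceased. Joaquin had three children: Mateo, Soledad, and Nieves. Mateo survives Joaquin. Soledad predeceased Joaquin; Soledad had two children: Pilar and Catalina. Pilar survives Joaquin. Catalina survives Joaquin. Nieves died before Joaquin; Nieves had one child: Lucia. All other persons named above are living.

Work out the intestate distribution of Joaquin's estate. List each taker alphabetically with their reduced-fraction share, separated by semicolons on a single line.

There is no surviving spouse, so the entire estate passes to Joaquin's descendants per stirpes.
The estate is divided into 3 equal shares of 1/3 among Mateo, Soledad, Nieves.
Mateo is living and takes 1/3.
Soledad predeceased; the 1/3 allotted to Soledad's branch passes to Soledad's issue by representation.
The 1/3 is divided into 2 equal shares of 1/6 among Pilar, Catalina.
Pilar is living and takes 1/6.
Catalina is living and takes 1/6.
Nieves predeceased; the 1/3 allotted to Nieves's branch passes to Nieves's issue by representation.
Lucia is the sole taker at this level and receives the full 1/3.

Catalina 1/6; Lucia 1/3; Mateo 1/3; Pilar 1/6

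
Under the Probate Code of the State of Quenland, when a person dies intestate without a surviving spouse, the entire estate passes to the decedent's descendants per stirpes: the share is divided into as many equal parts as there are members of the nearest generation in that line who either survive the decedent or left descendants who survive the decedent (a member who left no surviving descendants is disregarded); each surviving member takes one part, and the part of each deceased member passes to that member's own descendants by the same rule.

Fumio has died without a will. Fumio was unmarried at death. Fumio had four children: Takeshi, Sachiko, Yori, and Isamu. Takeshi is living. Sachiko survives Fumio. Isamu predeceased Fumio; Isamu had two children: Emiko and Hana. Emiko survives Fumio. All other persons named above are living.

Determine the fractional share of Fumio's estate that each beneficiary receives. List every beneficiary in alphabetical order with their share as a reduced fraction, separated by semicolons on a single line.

There is no surviving spouse, so the entire estate passes to Fumio's descendants per stirpes.
The estate is divided into 4 equal shares of 1/4 among Takeshi, Sachiko, Yori, Isamu.
Takeshi is living and takes 1/4.
Sachiko is living and takes 1/4.
Yori is living and takes 1/4.
Isamu predeceased; the 1/4 allotted to Isamu's branch passes to Isamu's issue by representation.
The 1/4 is divided into 2 equal shares of 1/8 among Emiko, Hana.
Emiko is living and takes 1/8.
Hana is living and takes 1/8.

Emiko 1/8; Hana 1/8; Sachiko 1/4; Takeshi 1/4; Yori 1/4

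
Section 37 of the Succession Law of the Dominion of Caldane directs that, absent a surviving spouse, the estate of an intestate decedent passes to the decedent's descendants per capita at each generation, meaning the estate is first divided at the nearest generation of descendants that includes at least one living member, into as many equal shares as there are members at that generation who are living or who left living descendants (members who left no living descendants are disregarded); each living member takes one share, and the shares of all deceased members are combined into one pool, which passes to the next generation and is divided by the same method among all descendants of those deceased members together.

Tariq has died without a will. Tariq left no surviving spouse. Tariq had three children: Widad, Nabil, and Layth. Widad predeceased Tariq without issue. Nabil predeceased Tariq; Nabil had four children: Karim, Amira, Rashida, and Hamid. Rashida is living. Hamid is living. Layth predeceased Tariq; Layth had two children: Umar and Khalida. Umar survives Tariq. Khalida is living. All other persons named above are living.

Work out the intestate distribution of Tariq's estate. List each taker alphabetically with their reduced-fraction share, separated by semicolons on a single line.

Amira 1/6; Hamid 1/6; Karim 1/6; Khalida 1/6; Rashida 1/6; Umar 1/6

There is no surviving spouse, so the entire estate passes to Tariq's descendants per capita at each generation.
No one at generation 1 (Nabil, Layth) is living; moving to the next generation.
At generation 2 (Karim, Amira, Rashida, Hamid, Umar, Khalida) there are 6 shares of (1)/6 = 1/6 each.
Living: Karim, Amira, Rashida, Hamid, Umar, and Khalida — each takes 1/6.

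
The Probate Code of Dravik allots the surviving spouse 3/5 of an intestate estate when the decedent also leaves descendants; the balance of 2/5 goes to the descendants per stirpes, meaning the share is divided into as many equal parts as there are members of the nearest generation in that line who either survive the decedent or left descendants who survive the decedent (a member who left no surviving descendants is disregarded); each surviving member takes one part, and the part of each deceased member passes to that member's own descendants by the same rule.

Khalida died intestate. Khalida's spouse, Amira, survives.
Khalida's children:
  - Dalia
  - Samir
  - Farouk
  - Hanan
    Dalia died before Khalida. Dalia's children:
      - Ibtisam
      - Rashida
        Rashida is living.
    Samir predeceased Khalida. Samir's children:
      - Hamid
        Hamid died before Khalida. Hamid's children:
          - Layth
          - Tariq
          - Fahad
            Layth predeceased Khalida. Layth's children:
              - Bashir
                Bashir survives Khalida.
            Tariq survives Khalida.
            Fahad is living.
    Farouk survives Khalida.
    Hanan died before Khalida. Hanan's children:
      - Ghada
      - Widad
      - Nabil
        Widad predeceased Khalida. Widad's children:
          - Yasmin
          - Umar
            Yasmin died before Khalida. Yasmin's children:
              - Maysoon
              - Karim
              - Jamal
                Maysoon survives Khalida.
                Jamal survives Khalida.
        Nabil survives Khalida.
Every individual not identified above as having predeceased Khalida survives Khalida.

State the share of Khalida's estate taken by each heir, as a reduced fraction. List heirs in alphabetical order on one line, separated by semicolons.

Amira, as surviving spouse, takes 3/5.
The remaining 2/5 passes to Khalida's descendants per stirpes.
The 2/5 is divided into 4 equal shares of 1/10 among Dalia, Samir, Farouk, Hanan.
Dalia predeceased; the 1/10 allotted to Dalia's branch passes to Dalia's issue by representation.
The 1/10 is divided into 2 equal shares of 1/20 among Ibtisam, Rashida.
Ibtisam is living and takes 1/20.
Rashida is living and takes 1/20.
Samir predeceased; the 1/10 allotted to Samir's branch passes to Samir's issue by representation.
Hamid's line is the sole branch at this level, so the full 1/10 passes to Hamid's issue by representation.
The 1/10 is divided into 3 equal shares of 1/30 among Layth, Tariq, Fahad.
Layth predeceased; the 1/30 allotted to Layth's branch passes to Layth's issue by representation.
Bashir is the sole taker at this level and receives the full 1/30.
Tariq is living and takes 1/30.
Fahad is living and takes 1/30.
Farouk is living and takes 1/10.
Hanan predeceased; the 1/10 allotted to Hanan's branch passes to Hanan's issue by representation.
The 1/10 is divided into 3 equal shares of 1/30 among Ghada, Widad, Nabil.
Ghada is living and takes 1/30.
Widad predeceased; the 1/30 allotted to Widad's branch passes to Widad's issue by representation.
The 1/30 is divided into 2 equal shares of 1/60 among Yasmin, Umar.
Yasmin predeceased; the 1/60 allotted to Yasmin's branch passes to Yasmin's issue by representation.
The 1/60 is divided into 3 equal shares of 1/180 among Maysoon, Karim, Jamal.
Maysoon is living and takes 1/180.
Karim is living and takes 1/180.
Jamal is living and takes 1/180.
Umar is living and takes 1/60.
Nabil is living and takes 1/30.

Amira 3/5; Bashir 1/30; Fahad 1/30; Farouk 1/10; Ghada 1/30; Ibtisam 1/20; Jamal 1/180; Karim 1/180; Maysoon 1/180; Nabil 1/30; Rashida 1/20; Tariq 1/30; Umar 1/60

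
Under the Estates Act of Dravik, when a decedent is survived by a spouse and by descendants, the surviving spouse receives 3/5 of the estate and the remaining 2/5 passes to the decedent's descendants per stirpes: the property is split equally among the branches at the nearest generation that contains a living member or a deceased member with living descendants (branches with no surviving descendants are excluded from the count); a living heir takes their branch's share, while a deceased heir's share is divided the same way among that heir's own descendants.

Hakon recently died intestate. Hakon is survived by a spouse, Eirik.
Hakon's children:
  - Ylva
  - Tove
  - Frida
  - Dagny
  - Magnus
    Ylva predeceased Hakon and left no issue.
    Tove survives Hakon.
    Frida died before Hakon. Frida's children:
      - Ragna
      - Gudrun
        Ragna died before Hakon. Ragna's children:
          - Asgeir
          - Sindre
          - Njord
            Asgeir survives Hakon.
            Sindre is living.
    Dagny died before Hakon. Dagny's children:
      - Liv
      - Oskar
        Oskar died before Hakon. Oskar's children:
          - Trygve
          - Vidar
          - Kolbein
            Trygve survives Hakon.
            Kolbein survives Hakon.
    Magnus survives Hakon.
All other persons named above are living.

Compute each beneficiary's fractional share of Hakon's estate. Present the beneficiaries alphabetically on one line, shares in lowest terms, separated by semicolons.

Eirik, as surviving spouse, takes 3/5.
The remaining 2/5 passes to Hakon's descendants per stirpes.
Ylva left no surviving issue, so that branch lapses and is disregarded.
The 2/5 is divided into 4 equal shares of 1/10 among Tove, Frida, Dagny, Magnus.
Tove is living and takes 1/10.
Frida predeceased; the 1/10 allotted to Frida's branch passes to Frida's issue by representation.
The 1/10 is divided into 2 equal shares of 1/20 among Ragna, Gudrun.
Ragna predeceased; the 1/20 allotted to Ragna's branch passes to Ragna's issue by representation.
The 1/20 is divided into 3 equal shares of 1/60 among Asgeir, Sindre, Njord.
Asgeir is living and takes 1/60.
Sindre is living and takes 1/60.
Njord is living and takes 1/60.
Gudrun is living and takes 1/20.
Dagny predeceased; the 1/10 allotted to Dagny's branch passes to Dagny's issue by representation.
The 1/10 is divided into 2 equal shares of 1/20 among Liv, Oskar.
Liv is living and takes 1/20.
Oskar predeceased; the 1/20 allotted to Oskar's branch passes to Oskar's issue by representation.
The 1/20 is divided into 3 equal shares of 1/60 among Trygve, Vidar, Kolbein.
Trygve is living and takes 1/60.
Vidar is living and takes 1/60.
Kolbein is living and takes 1/60.
Magnus is living and takes 1/10.

Asgeir 1/60; Eirik 3/5; Gudrun 1/20; Kolbein 1/60; Liv 1/20; Magnus 1/10; Njord 1/60; Sindre 1/60; Tove 1/10; Trygve 1/60; Vidar 1/60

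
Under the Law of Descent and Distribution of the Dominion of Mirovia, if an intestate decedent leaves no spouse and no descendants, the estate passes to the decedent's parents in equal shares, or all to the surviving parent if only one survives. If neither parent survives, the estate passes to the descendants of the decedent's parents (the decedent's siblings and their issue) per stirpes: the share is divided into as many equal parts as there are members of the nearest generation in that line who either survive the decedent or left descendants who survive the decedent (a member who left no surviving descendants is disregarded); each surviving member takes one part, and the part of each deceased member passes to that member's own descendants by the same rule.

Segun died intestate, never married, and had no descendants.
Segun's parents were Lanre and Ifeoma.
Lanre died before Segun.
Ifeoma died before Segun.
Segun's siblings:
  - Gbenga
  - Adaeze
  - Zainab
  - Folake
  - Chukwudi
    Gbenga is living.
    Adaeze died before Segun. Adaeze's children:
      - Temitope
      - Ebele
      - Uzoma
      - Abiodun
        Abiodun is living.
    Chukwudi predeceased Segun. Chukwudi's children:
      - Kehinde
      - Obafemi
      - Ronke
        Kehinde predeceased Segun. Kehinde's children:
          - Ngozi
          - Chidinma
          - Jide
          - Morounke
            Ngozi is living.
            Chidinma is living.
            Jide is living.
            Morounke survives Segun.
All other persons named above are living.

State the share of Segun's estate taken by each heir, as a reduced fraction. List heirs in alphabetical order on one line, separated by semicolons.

Neither parent survives and there are no descendants, so the estate passes to Segun's siblings and their issue per stirpes.
The estate is divided into 5 equal shares of 1/5 among Gbenga, Adaeze, Zainab, Folake, Chukwudi.
Gbenga is living and takes 1/5.
Adaeze predeceased; the 1/5 allotted to Adaeze's branch passes to Adaeze's issue by representation.
The 1/5 is divided into 4 equal shares of 1/20 among Temitope, Ebele, Uzoma, Abiodun.
Temitope is living and takes 1/20.
Ebele is living and takes 1/20.
Uzoma is living and takes 1/20.
Abiodun is living and takes 1/20.
Zainab is living and takes 1/5.
Folake is living and takes 1/5.
Chukwudi predeceased; the 1/5 allotted to Chukwudi's branch passes to Chukwudi's issue by representation.
The 1/5 is divided into 3 equal shares of 1/15 among Kehinde, Obafemi, Ronke.
Kehinde predeceased; the 1/15 allotted to Kehinde's branch passes to Kehinde's issue by representation.
The 1/15 is divided into 4 equal shares of 1/60 among Ngozi, Chidinma, Jide, Morounke.
Ngozi is living and takes 1/60.
Chidinma is living and takes 1/60.
Jide is living and takes 1/60.
Morounke is living and takes 1/60.
Obafemi is living and takes 1/15.
Ronke is living and takes 1/15.

Abiodun 1/20; Chidinma 1/60; Ebele 1/20; Folake 1/5; Gbenga 1/5; Jide 1/60; Morounke 1/60; Ngozi 1/60; Obafemi 1/15; Ronke 1/15; Temitope 1/20; Uzoma 1/20; Zainab 1/5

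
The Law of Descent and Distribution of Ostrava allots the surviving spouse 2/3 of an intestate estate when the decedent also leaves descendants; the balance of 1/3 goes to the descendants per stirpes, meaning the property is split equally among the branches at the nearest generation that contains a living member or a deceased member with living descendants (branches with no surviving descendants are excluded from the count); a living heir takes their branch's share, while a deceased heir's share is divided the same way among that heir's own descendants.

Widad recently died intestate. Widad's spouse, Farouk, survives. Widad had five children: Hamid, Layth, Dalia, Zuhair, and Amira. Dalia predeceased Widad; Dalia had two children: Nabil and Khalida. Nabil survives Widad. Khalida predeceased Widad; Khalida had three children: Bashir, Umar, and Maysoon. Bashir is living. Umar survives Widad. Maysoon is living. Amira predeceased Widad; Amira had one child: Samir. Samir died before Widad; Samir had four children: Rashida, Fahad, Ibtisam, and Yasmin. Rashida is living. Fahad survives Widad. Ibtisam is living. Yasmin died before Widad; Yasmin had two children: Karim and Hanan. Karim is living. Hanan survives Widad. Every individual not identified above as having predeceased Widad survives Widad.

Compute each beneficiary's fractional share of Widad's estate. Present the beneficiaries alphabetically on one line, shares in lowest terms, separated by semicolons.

Farouk, as surviving spouse, takes 2/3.
The remaining 1/3 passes to Widad's descendants per stirpes.
The 1/3 is divided into 5 equal shares of 1/15 among Hamid, Layth, Dalia, Zuhair, Amira.
Hamid is living and takes 1/15.
Layth is living and takes 1/15.
Dalia predeceased; the 1/15 allotted to Dalia's branch passes to Dalia's issue by representation.
The 1/15 is divided into 2 equal shares of 1/30 among Nabil, Khalida.
Nabil is living and takes 1/30.
Khalida predeceased; the 1/30 allotted to Khalida's branch passes to Khalida's issue by representation.
The 1/30 is divided into 3 equal shares of 1/90 among Bashir, Umar, Maysoon.
Bashir is living and takes 1/90.
Umar is living and takes 1/90.
Maysoon is living and takes 1/90.
Zuhair is living and takes 1/15.
Amira predeceased; the 1/15 allotted to Amira's branch passes to Amira's issue by representation.
Samir's line is the sole branch at this level, so the full 1/15 passes to Samir's issue by representation.
The 1/15 is divided into 4 equal shares of 1/60 among Rashida, Fahad, Ibtisam, Yasmin.
Rashida is living and takes 1/60.
Fahad is living and takes 1/60.
Ibtisam is living and takes 1/60.
Yasmin predeceased; the 1/60 allotted to Yasmin's branch passes to Yasmin's issue by representation.
The 1/60 is divided into 2 equal shares of 1/120 among Karim, Hanan.
Karim is living and takes 1/120.
Hanan is living and takes 1/120.

Bashir 1/90; Fahad 1/60; Farouk 2/3; Hamid 1/15; Hanan 1/120; Ibtisam 1/60; Karim 1/120; Layth 1/15; Maysoon 1/90; Nabil 1/30; Rashida 1/60; Umar 1/90; Zuhair 1/15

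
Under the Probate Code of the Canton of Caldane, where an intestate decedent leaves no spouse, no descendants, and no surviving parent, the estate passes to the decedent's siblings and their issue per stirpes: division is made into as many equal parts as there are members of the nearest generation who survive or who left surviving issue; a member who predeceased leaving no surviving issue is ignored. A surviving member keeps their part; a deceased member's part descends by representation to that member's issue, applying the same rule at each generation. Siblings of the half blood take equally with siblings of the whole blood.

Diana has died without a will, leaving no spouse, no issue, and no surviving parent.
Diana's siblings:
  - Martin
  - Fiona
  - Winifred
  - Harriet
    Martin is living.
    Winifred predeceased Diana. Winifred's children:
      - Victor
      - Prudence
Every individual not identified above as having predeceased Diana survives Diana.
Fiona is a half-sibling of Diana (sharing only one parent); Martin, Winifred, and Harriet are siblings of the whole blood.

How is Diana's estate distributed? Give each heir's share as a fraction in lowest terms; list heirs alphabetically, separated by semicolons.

Fiona 1/4; Harriet 1/4; Martin 1/4; Prudence 1/8; Victor 1/8

No spouse, descendants, or parent survives, so the estate passes to Diana's siblings per stirpes.
Half-blood and whole-blood siblings take equally under the stated rule.
The estate is divided into 4 equal shares of 1/4 among Martin, Fiona, Winifred, Harriet.
Martin is living and takes 1/4.
Fiona is living and takes 1/4.
Winifred predeceased; the 1/4 allotted to Winifred's branch passes to Winifred's issue by representation.
The 1/4 is divided into 2 equal shares of 1/8 among Victor, Prudence.
Victor is living and takes 1/8.
Prudence is living and takes 1/8.
Harriet is living and takes 1/4.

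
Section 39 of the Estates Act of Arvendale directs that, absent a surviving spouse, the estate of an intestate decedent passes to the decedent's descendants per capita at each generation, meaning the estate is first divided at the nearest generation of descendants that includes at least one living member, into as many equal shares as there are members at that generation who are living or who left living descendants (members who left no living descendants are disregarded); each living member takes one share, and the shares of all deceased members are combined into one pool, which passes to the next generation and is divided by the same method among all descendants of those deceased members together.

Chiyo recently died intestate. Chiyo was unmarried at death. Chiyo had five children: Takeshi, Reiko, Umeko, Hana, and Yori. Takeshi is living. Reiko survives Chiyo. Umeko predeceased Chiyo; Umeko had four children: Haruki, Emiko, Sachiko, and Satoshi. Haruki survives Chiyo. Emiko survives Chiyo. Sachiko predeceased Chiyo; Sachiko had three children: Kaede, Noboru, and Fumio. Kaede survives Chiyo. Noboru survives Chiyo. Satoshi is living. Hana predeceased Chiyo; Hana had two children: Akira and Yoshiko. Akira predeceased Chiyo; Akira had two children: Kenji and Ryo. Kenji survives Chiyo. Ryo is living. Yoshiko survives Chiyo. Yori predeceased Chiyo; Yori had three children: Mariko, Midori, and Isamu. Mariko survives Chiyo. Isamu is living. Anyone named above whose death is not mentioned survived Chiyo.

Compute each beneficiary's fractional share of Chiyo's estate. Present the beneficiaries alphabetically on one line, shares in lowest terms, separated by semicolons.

There is no surviving spouse, so the entire estate passes to Chiyo's descendants per capita at each generation.
At generation 1 (Takeshi, Reiko, Umeko, Hana, Yori) there are 5 shares of (1)/5 = 1/5 each.
Living: Takeshi and Reiko — each takes 1/5.
Deceased: Umeko, Hana, and Yori. Their combined 3/5 is pooled and carried to generation 2.
At generation 2 (Haruki, Emiko, Sachiko, Satoshi, Akira, Yoshiko, Mariko, Midori, Isamu) there are 9 shares of (3/5)/9 = 1/15 each.
Living: Haruki, Emiko, Satoshi, Yoshiko, Mariko, Midori, and Isamu — each takes 1/15.
Deceased: Sachiko and Akira. Their combined 2/15 is pooled and carried to generation 3.
At generation 3 (Kaede, Noboru, Fumio, Kenji, Ryo) there are 5 shares of (2/15)/5 = 2/75 each.
Living: Kaede, Noboru, Fumio, Kenji, and Ryo — each takes 2/75.

Emiko 1/15; Fumio 2/75; Haruki 1/15; Isamu 1/15; Kaede 2/75; Kenji 2/75; Mariko 1/15; Midori 1/15; Noboru 2/75; Reiko 1/5; Ryo 2/75; Satoshi 1/15; Takeshi 1/5; Yoshiko 1/15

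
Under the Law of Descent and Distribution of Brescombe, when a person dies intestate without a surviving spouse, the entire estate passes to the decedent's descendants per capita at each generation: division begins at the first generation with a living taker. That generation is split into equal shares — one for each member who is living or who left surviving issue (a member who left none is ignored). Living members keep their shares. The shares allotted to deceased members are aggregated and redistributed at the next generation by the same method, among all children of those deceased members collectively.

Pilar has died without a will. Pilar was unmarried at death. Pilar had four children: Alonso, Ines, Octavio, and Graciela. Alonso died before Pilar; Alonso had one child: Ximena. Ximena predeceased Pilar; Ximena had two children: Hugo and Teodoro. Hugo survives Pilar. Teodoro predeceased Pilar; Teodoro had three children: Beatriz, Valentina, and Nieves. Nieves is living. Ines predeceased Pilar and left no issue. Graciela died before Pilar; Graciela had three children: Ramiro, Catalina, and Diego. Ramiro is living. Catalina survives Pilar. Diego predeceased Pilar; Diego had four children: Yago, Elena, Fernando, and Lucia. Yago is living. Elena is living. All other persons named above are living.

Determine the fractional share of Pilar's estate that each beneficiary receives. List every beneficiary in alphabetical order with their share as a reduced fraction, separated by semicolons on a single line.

Beatriz 1/54; Catalina 1/6; Elena 1/18; Fernando 1/18; Hugo 1/18; Lucia 1/18; Nieves 1/54; Octavio 1/3; Ramiro 1/6; Valentina 1/54; Yago 1/18

There is no surviving spouse, so the entire estate passes to Pilar's descendants per capita at each generation.
At generation 1 (Alonso, Octavio, Graciela) there are 3 shares of (1)/3 = 1/3 each.
Living: Octavio — each takes 1/3.
Deceased: Alonso and Graciela. Their combined 2/3 is pooled and carried to generation 2.
At generation 2 (Ximena, Ramiro, Catalina, Diego) there are 4 shares of (2/3)/4 = 1/6 each.
Living: Ramiro and Catalina — each takes 1/6.
Deceased: Ximena and Diego. Their combined 1/3 is pooled and carried to generation 3.
At generation 3 (Hugo, Teodoro, Yago, Elena, Fernando, Lucia) there are 6 shares of (1/3)/6 = 1/18 each.
Living: Hugo, Yago, Elena, Fernando, and Lucia — each takes 1/18.
Deceased: Teodoro. That 1/18 share is carried to generation 4.
At generation 4 (Beatriz, Valentina, Nieves) there are 3 shares of (1/18)/3 = 1/54 each.
Living: Beatriz, Valentina, and Nieves — each takes 1/54.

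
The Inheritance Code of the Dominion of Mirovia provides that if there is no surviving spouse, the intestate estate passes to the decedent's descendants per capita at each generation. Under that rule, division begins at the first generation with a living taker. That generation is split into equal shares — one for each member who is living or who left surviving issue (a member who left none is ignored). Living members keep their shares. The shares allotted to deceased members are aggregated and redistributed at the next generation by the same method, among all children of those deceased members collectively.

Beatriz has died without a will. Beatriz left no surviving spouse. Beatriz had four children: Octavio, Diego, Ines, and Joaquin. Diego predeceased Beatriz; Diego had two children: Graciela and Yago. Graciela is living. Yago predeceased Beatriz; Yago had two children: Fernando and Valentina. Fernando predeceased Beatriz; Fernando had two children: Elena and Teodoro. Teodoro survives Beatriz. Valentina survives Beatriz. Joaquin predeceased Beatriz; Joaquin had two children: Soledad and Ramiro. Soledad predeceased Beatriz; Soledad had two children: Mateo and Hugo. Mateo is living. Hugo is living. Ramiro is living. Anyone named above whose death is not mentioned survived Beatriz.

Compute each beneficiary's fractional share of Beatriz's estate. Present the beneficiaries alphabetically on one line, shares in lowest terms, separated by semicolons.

There is no surviving spouse, so the entire estate passes to Beatriz's descendants per capita at each generation.
At generation 1 (Octavio, Diego, Ines, Joaquin) there are 4 shares of (1)/4 = 1/4 each.
Living: Octavio and Ines — each takes 1/4.
Deceased: Diego and Joaquin. Their combined 1/2 is pooled and carried to generation 2.
At generation 2 (Graciela, Yago, Soledad, Ramiro) there are 4 shares of (1/2)/4 = 1/8 each.
Living: Graciela and Ramiro — each takes 1/8.
Deceased: Yago and Soledad. Their combined 1/4 is pooled and carried to generation 3.
At generation 3 (Fernando, Valentina, Mateo, Hugo) there are 4 shares of (1/4)/4 = 1/16 each.
Living: Valentina, Mateo, and Hugo — each takes 1/16.
Deceased: Fernando. That 1/16 share is carried to generation 4.
At generation 4 (Elena, Teodoro) there are 2 shares of (1/16)/2 = 1/32 each.
Living: Elena and Teodoro — each takes 1/32.

Elena 1/32; Graciela 1/8; Hugo 1/16; Ines 1/4; Mateo 1/16; Octavio 1/4; Ramiro 1/8; Teodoro 1/32; Valentina 1/16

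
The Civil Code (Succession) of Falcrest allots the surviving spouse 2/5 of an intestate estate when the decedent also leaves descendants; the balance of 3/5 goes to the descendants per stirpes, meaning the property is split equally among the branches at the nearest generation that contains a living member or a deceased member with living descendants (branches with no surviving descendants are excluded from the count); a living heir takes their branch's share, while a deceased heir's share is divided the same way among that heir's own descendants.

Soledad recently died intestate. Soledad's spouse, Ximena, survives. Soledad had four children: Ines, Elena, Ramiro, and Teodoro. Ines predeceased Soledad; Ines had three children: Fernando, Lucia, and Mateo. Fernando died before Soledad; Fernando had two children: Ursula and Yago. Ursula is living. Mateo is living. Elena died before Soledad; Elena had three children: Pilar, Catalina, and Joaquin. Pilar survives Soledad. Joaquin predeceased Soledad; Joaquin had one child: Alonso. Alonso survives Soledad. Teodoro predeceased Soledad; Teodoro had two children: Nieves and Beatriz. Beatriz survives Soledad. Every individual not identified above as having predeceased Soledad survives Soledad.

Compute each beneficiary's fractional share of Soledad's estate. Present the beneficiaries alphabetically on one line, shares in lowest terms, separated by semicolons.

Ximena, as surviving spouse, takes 2/5.
The remaining 3/5 passes to Soledad's descendants per stirpes.
The 3/5 is divided into 4 equal shares of 3/20 among Ines, Elena, Ramiro, Teodoro.
Ines predeceased; the 3/20 allotted to Ines's branch passes to Ines's issue by representation.
The 3/20 is divided into 3 equal shares of 1/20 among Fernando, Lucia, Mateo.
Fernando predeceased; the 1/20 allotted to Fernando's branch passes to Fernando's issue by representation.
The 1/20 is divided into 2 equal shares of 1/40 among Ursula, Yago.
Ursula is living and takes 1/40.
Yago is living and takes 1/40.
Lucia is living and takes 1/20.
Mateo is living and takes 1/20.
Elena predeceased; the 3/20 allotted to Elena's branch passes to Elena's issue by representation.
The 3/20 is divided into 3 equal shares of 1/20 among Pilar, Catalina, Joaquin.
Pilar is living and takes 1/20.
Catalina is living and takes 1/20.
Joaquin predeceased; the 1/20 allotted to Joaquin's branch passes to Joaquin's issue by representation.
Alonso is the sole taker at this level and receives the full 1/20.
Ramiro is living and takes 3/20.
Teodoro predeceased; the 3/20 allotted to Teodoro's branch passes to Teodoro's issue by representation.
The 3/20 is divided into 2 equal shares of 3/40 among Nieves, Beatriz.
Nieves is living and takes 3/40.
Beatriz is living and takes 3/40.

Alonso 1/20; Beatriz 3/40; Catalina 1/20; Lucia 1/20; Mateo 1/20; Nieves 3/40; Pilar 1/20; Ramiro 3/20; Ursula 1/40; Ximena 2/5; Yago 1/40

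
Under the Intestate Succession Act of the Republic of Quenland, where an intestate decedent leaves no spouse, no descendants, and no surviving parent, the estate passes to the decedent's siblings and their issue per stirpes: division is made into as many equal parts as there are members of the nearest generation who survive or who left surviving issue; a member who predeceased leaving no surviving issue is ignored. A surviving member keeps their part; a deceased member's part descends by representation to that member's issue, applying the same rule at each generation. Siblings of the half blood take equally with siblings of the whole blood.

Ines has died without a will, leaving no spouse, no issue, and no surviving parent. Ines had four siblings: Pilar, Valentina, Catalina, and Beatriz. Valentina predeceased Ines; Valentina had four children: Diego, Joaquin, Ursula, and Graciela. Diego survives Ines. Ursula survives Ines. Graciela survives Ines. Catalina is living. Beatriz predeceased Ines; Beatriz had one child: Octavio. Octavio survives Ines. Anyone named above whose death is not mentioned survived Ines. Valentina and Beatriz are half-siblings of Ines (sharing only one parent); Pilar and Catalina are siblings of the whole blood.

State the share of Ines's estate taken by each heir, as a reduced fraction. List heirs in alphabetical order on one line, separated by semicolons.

No spouse, descendants, or parent survives, so the estate passes to Ines's siblings per stirpes.
Half-blood and whole-blood siblings take equally under the stated rule.
The estate is divided into 4 equal shares of 1/4 among Pilar, Valentina, Catalina, Beatriz.
Pilar is living and takes 1/4.
Valentina predeceased; the 1/4 allotted to Valentina's branch passes to Valentina's issue by representation.
The 1/4 is divided into 4 equal shares of 1/16 among Diego, Joaquin, Ursula, Graciela.
Diego is living and takes 1/16.
Joaquin is living and takes 1/16.
Ursula is living and takes 1/16.
Graciela is living and takes 1/16.
Catalina is living and takes 1/4.
Beatriz predeceased; the 1/4 allotted to Beatriz's branch passes to Beatriz's issue by representation.
Octavio is the sole taker at this level and receives the full 1/4.

Catalina 1/4; Diego 1/16; Graciela 1/16; Joaquin 1/16; Octavio 1/4; Pilar 1/4; Ursula 1/16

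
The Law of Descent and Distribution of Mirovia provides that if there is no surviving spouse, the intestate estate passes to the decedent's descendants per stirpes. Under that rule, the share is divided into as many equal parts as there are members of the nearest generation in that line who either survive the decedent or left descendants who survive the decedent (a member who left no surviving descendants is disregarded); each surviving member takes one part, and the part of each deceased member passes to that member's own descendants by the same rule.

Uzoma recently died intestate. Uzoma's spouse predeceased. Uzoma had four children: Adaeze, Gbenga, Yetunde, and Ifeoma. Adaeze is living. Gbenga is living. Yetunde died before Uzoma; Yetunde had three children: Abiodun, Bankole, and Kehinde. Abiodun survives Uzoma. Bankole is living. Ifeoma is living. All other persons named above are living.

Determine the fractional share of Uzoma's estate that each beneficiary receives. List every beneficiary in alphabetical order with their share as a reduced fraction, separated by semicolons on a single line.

There is no surviving spouse, so the entire estate passes to Uzoma's descendants per stirpes.
The estate is divided into 4 equal shares of 1/4 among Adaeze, Gbenga, Yetunde, Ifeoma.
Adaeze is living and takes 1/4.
Gbenga is living and takes 1/4.
Yetunde predeceased; the 1/4 allotted to Yetunde's branch passes to Yetunde's issue by representation.
The 1/4 is divided into 3 equal shares of 1/12 among Abiodun, Bankole, Kehinde.
Abiodun is living and takes 1/12.
Bankole is living and takes 1/12.
Kehinde is living and takes 1/12.
Ifeoma is living and takes 1/4.

Abiodun 1/12; Adaeze 1/4; Bankole 1/12; Gbenga 1/4; Ifeoma 1/4; Kehinde 1/12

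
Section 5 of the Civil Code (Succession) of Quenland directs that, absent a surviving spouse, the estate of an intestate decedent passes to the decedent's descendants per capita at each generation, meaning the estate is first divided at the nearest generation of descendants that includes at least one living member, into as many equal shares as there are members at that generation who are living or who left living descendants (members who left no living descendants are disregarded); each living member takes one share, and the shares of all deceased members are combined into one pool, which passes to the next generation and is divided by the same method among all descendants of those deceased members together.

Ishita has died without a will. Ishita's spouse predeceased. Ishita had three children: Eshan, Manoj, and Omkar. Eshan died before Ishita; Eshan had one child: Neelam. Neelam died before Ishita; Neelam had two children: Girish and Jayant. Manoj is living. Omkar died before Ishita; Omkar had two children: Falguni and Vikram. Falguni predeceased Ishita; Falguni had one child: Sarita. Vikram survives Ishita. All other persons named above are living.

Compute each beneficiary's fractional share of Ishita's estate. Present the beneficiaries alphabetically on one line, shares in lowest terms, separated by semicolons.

There is no surviving spouse, so the entire estate passes to Ishita's descendants per capita at each generation.
At generation 1 (Eshan, Manoj, Omkar) there are 3 shares of (1)/3 = 1/3 each.
Living: Manoj — each takes 1/3.
Deceased: Eshan and Omkar. Their combined 2/3 is pooled and carried to generation 2.
At generation 2 (Neelam, Falguni, Vikram) there are 3 shares of (2/3)/3 = 2/9 each.
Living: Vikram — each takes 2/9.
Deceased: Neelam and Falguni. Their combined 4/9 is pooled and carried to generation 3.
At generation 3 (Girish, Jayant, Sarita) there are 3 shares of (4/9)/3 = 4/27 each.
Living: Girish, Jayant, and Sarita — each takes 4/27.

Girish 4/27; Jayant 4/27; Manoj 1/3; Sarita 4/27; Vikram 2/9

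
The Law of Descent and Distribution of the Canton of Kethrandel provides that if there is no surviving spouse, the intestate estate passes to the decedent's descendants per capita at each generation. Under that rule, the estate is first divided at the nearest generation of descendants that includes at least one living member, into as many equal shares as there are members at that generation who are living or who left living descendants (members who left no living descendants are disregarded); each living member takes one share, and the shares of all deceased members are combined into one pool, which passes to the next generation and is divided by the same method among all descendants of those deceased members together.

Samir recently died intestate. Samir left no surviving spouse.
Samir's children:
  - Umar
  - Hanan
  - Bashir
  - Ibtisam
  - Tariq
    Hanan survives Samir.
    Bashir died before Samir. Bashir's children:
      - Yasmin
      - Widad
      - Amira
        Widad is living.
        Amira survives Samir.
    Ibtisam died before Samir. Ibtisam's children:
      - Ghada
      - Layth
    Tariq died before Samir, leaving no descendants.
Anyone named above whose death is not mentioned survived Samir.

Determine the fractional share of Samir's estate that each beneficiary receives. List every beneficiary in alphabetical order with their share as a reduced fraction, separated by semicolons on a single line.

Amira 1/10; Ghada 1/10; Hanan 1/4; Layth 1/10; Umar 1/4; Widad 1/10; Yasmin 1/10

There is no surviving spouse, so the entire estate passes to Samir's descendants per capita at each generation.
At generation 1 (Umar, Hanan, Bashir, Ibtisam) there are 4 shares of (1)/4 = 1/4 each.
Living: Umar and Hanan — each takes 1/4.
Deceased: Bashir and Ibtisam. Their combined 1/2 is pooled and carried to generation 2.
At generation 2 (Yasmin, Widad, Amira, Ghada, Layth) there are 5 shares of (1/2)/5 = 1/10 each.
Living: Yasmin, Widad, Amira, Ghada, and Layth — each takes 1/10.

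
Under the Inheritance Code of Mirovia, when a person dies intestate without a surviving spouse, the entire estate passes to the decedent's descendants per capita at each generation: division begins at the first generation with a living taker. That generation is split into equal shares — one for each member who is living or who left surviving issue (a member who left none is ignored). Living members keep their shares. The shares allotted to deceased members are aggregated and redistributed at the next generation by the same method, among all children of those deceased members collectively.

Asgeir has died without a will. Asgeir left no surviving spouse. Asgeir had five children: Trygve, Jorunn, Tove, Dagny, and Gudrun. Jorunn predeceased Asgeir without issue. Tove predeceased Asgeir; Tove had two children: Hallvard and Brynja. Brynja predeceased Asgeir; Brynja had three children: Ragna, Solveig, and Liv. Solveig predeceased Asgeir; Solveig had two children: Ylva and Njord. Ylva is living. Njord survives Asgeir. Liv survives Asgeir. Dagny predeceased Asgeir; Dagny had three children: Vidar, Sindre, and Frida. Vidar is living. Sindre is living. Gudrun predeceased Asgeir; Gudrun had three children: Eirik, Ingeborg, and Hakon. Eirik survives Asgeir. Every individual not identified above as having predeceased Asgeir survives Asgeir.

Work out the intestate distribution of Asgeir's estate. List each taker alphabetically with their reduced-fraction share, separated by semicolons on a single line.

There is no surviving spouse, so the entire estate passes to Asgeir's descendants per capita at each generation.
At generation 1 (Trygve, Tove, Dagny, Gudrun) there are 4 shares of (1)/4 = 1/4 each.
Living: Trygve — each takes 1/4.
Deceased: Tove, Dagny, and Gudrun. Their combined 3/4 is pooled and carried to generation 2.
At generation 2 (Hallvard, Brynja, Vidar, Sindre, Frida, Eirik, Ingeborg, Hakon) there are 8 shares of (3/4)/8 = 3/32 each.
Living: Hallvard, Vidar, Sindre, Frida, Eirik, Ingeborg, and Hakon — each takes 3/32.
Deceased: Brynja. That 3/32 share is carried to generation 3.
At generation 3 (Ragna, Solveig, Liv) there are 3 shares of (3/32)/3 = 1/32 each.
Living: Ragna and Liv — each takes 1/32.
Deceased: Solveig. That 1/32 share is carried to generation 4.
At generation 4 (Ylva, Njord) there are 2 shares of (1/32)/2 = 1/64 each.
Living: Ylva and Njord — each takes 1/64.

Eirik 3/32; Frida 3/32; Hakon 3/32; Hallvard 3/32; Ingeborg 3/32; Liv 1/32; Njord 1/64; Ragna 1/32; Sindre 3/32; Trygve 1/4; Vidar 3/32; Ylva 1/64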